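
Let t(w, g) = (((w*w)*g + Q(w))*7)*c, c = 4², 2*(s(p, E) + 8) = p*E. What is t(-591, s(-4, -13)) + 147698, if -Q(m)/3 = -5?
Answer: 704299874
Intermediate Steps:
s(p, E) = -8 + E*p/2 (s(p, E) = -8 + (p*E)/2 = -8 + (E*p)/2 = -8 + E*p/2)
Q(m) = 15 (Q(m) = -3*(-5) = 15)
c = 16
t(w, g) = 1680 + 112*g*w² (t(w, g) = (((w*w)*g + 15)*7)*16 = ((w²*g + 15)*7)*16 = ((g*w² + 15)*7)*16 = ((15 + g*w²)*7)*16 = (105 + 7*g*w²)*16 = 1680 + 112*g*w²)
t(-591, s(-4, -13)) + 147698 = (1680 + 112*(-8 + (½)*(-13)*(-4))*(-591)²) + 147698 = (1680 + 112*(-8 + 26)*349281) + 147698 = (1680 + 112*18*349281) + 147698 = (1680 + 704150496) + 147698 = 704152176 + 147698 = 704299874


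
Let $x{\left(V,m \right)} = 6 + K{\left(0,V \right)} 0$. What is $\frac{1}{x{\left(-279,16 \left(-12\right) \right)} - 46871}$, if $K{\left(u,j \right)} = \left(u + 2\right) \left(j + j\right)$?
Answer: $- \frac{1}{46865} \approx -2.1338 \cdot 10^{-5}$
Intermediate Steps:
$K{\left(u,j \right)} = 2 j \left(2 + u\right)$ ($K{\left(u,j \right)} = \left(2 + u\right) 2 j = 2 j \left(2 + u\right)$)
$x{\left(V,m \right)} = 6$ ($x{\left(V,m \right)} = 6 + 2 V \left(2 + 0\right) 0 = 6 + 2 V 2 \cdot 0 = 6 + 4 V 0 = 6 + 0 = 6$)
$\frac{1}{x{\left(-279,16 \left(-12\right) \right)} - 46871} = \frac{1}{6 - 46871} = \frac{1}{-46865} = - \frac{1}{46865}$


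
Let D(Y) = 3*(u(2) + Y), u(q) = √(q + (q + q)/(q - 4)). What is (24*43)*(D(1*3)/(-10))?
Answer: -4644/5 ≈ -928.80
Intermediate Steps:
u(q) = √(q + 2*q/(-4 + q)) (u(q) = √(q + (2*q)/(-4 + q)) = √(q + 2*q/(-4 + q)))
D(Y) = 3*Y (D(Y) = 3*(√(2*(-2 + 2)/(-4 + 2)) + Y) = 3*(√(2*0/(-2)) + Y) = 3*(√(2*(-½)*0) + Y) = 3*(√0 + Y) = 3*(0 + Y) = 3*Y)
(24*43)*(D(1*3)/(-10)) = (24*43)*((3*(1*3))/(-10)) = 1032*((3*3)*(-⅒)) = 1032*(9*(-⅒)) = 1032*(-9/10) = -4644/5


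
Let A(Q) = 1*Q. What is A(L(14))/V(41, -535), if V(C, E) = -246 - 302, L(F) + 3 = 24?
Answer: -21/548 ≈ -0.038321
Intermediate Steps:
L(F) = 21 (L(F) = -3 + 24 = 21)
A(Q) = Q
V(C, E) = -548
A(L(14))/V(41, -535) = 21/(-548) = 21*(-1/548) = -21/548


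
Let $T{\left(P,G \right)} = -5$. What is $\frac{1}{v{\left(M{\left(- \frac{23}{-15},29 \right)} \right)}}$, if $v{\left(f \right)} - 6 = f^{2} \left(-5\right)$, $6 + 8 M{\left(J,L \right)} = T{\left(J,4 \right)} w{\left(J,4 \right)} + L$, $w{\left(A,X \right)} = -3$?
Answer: $- \frac{16}{1709} \approx -0.0093622$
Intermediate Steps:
$M{\left(J,L \right)} = \frac{9}{8} + \frac{L}{8}$ ($M{\left(J,L \right)} = - \frac{3}{4} + \frac{\left(-5\right) \left(-3\right) + L}{8} = - \frac{3}{4} + \frac{15 + L}{8} = - \frac{3}{4} + \left(\frac{15}{8} + \frac{L}{8}\right) = \frac{9}{8} + \frac{L}{8}$)
$v{\left(f \right)} = 6 - 5 f^{2}$ ($v{\left(f \right)} = 6 + f^{2} \left(-5\right) = 6 - 5 f^{2}$)
$\frac{1}{v{\left(M{\left(- \frac{23}{-15},29 \right)} \right)}} = \frac{1}{6 - 5 \left(\frac{9}{8} + \frac{1}{8} \cdot 29\right)^{2}} = \frac{1}{6 - 5 \left(\frac{9}{8} + \frac{29}{8}\right)^{2}} = \frac{1}{6 - 5 \left(\frac{19}{4}\right)^{2}} = \frac{1}{6 - \frac{1805}{16}} = \frac{1}{- \frac{1709}{16}} = - \frac{16}{1709}$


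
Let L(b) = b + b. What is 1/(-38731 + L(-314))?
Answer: -1/39359 ≈ -2.5407e-5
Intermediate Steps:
L(b) = 2*b
1/(-38731 + L(-314)) = 1/(-38731 + 2*(-314)) = 1/(-38731 - 628) = 1/(-39359) = -1/39359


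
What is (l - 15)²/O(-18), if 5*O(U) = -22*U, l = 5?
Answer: 125/99 ≈ 1.2626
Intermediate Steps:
O(U) = -22*U/5 (O(U) = (-22*U)/5 = -22*U/5)
(l - 15)²/O(-18) = (5 - 15)²/((-22/5*(-18))) = (-10)²/(396/5) = 100*(5/396) = 125/99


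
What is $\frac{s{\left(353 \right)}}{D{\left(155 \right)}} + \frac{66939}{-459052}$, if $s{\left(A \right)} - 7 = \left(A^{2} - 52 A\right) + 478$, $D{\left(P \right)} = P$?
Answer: $\frac{48987916831}{71153060} \approx 688.49$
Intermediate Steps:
$s{\left(A \right)} = 485 + A^{2} - 52 A$ ($s{\left(A \right)} = 7 + \left(\left(A^{2} - 52 A\right) + 478\right) = 7 + \left(478 + A^{2} - 52 A\right) = 485 + A^{2} - 52 A$)
$\frac{s{\left(353 \right)}}{D{\left(155 \right)}} + \frac{66939}{-459052} = \frac{485 + 353^{2} - 18356}{155} + \frac{66939}{-459052} = \left(485 + 124609 - 18356\right) \frac{1}{155} + 66939 \left(- \frac{1}{459052}\right) = 106738 \cdot \frac{1}{155} - \frac{66939}{459052} = \frac{106738}{155} - \frac{66939}{459052} = \frac{48987916831}{71153060}$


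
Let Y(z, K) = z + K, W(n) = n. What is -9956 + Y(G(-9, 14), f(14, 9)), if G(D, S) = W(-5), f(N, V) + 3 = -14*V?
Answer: -10090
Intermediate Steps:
f(N, V) = -3 - 14*V
G(D, S) = -5
Y(z, K) = K + z
-9956 + Y(G(-9, 14), f(14, 9)) = -9956 + ((-3 - 14*9) - 5) = -9956 + ((-3 - 126) - 5) = -9956 + (-129 - 5) = -9956 - 134 = -10090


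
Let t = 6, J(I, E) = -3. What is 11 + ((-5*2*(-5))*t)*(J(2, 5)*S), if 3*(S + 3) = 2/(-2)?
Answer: 3011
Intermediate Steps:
S = -10/3 (S = -3 + (2/(-2))/3 = -3 + (2*(-½))/3 = -3 + (⅓)*(-1) = -3 - ⅓ = -10/3 ≈ -3.3333)
11 + ((-5*2*(-5))*t)*(J(2, 5)*S) = 11 + ((-5*2*(-5))*6)*(-3*(-10/3)) = 11 + (-10*(-5)*6)*10 = 11 + (50*6)*10 = 11 + 300*10 = 11 + 3000 = 3011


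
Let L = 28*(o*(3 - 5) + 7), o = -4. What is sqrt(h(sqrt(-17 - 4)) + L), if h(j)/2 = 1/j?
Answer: sqrt(185220 - 42*I*sqrt(21))/21 ≈ 20.494 - 0.010648*I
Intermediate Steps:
h(j) = 2/j
L = 420 (L = 28*(-4*(3 - 5) + 7) = 28*(-4*(-2) + 7) = 28*(8 + 7) = 28*15 = 420)
sqrt(h(sqrt(-17 - 4)) + L) = sqrt(2/(sqrt(-17 - 4)) + 420) = sqrt(2/(sqrt(-21)) + 420) = sqrt(2/((I*sqrt(21))) + 420) = sqrt(2*(-I*sqrt(21)/21) + 420) = sqrt(-2*I*sqrt(21)/21 + 420) = sqrt(420 - 2*I*sqrt(21)/21)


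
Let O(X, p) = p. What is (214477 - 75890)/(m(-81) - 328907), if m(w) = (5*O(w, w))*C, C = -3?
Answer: -138587/327692 ≈ -0.42292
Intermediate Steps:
m(w) = -15*w (m(w) = (5*w)*(-3) = -15*w)
(214477 - 75890)/(m(-81) - 328907) = (214477 - 75890)/(-15*(-81) - 328907) = 138587/(1215 - 328907) = 138587/(-327692) = 138587*(-1/327692) = -138587/327692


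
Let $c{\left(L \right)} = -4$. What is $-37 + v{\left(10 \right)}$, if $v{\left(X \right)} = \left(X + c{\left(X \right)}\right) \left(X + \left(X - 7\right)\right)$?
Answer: $41$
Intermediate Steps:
$v{\left(X \right)} = \left(-7 + 2 X\right) \left(-4 + X\right)$ ($v{\left(X \right)} = \left(X - 4\right) \left(X + \left(X - 7\right)\right) = \left(-4 + X\right) \left(X + \left(-7 + X\right)\right) = \left(-4 + X\right) \left(-7 + 2 X\right) = \left(-7 + 2 X\right) \left(-4 + X\right)$)
$-37 + v{\left(10 \right)} = -37 + \left(28 - 150 + 2 \cdot 10^{2}\right) = -37 + \left(28 - 150 + 2 \cdot 100\right) = -37 + \left(28 - 150 + 200\right) = -37 + 78 = 41$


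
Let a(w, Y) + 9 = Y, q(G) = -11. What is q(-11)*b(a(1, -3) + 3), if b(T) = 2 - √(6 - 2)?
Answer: 0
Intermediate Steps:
a(w, Y) = -9 + Y
b(T) = 0 (b(T) = 2 - √4 = 2 - 1*2 = 2 - 2 = 0)
q(-11)*b(a(1, -3) + 3) = -11*0 = 0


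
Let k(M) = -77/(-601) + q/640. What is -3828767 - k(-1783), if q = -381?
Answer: -1472696759179/384640 ≈ -3.8288e+6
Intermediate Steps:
k(M) = -179701/384640 (k(M) = -77/(-601) - 381/640 = -77*(-1/601) - 381*1/640 = 77/601 - 381/640 = -179701/384640)
-3828767 - k(-1783) = -3828767 - 1*(-179701/384640) = -3828767 + 179701/384640 = -1472696759179/384640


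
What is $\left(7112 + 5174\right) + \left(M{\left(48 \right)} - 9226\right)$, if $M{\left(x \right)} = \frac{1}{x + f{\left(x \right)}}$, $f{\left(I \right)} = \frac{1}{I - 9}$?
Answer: $\frac{5731419}{1873} \approx 3060.0$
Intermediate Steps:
$f{\left(I \right)} = \frac{1}{-9 + I}$
$M{\left(x \right)} = \frac{1}{x + \frac{1}{-9 + x}}$
$\left(7112 + 5174\right) + \left(M{\left(48 \right)} - 9226\right) = \left(7112 + 5174\right) - \left(9226 - \frac{-9 + 48}{1 + 48 \left(-9 + 48\right)}\right) = 12286 - \left(9226 - \frac{1}{1 + 48 \cdot 39} \cdot 39\right) = 12286 - \left(9226 - \frac{1}{1 + 1872} \cdot 39\right) = 12286 - \left(9226 - \frac{1}{1873} \cdot 39\right) = 12286 + \left(\frac{1}{1873} \cdot 39 - 9226\right) = 12286 + \left(\frac{39}{1873} - 9226\right) = 12286 - \frac{17280259}{1873} = \frac{5731419}{1873}$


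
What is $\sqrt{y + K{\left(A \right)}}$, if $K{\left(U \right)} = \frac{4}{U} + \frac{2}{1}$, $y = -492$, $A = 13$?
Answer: $\frac{i \sqrt{82758}}{13} \approx 22.129 i$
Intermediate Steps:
$K{\left(U \right)} = 2 + \frac{4}{U}$ ($K{\left(U \right)} = \frac{4}{U} + 2 \cdot 1 = \frac{4}{U} + 2 = 2 + \frac{4}{U}$)
$\sqrt{y + K{\left(A \right)}} = \sqrt{-492 + \left(2 + \frac{4}{13}\right)} = \sqrt{-492 + \frac{30}{13}} = \sqrt{- \frac{6366}{13}} = \frac{i \sqrt{82758}}{13}$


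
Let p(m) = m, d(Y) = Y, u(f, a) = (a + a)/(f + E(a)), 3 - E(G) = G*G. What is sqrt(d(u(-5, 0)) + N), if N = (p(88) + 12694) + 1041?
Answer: sqrt(13823) ≈ 117.57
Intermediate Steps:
E(G) = 3 - G**2 (E(G) = 3 - G*G = 3 - G**2)
u(f, a) = 2*a/(3 + f - a**2) (u(f, a) = (a + a)/(f + (3 - a**2)) = (2*a)/(3 + f - a**2) = 2*a/(3 + f - a**2))
N = 13823 (N = (88 + 12694) + 1041 = 12782 + 1041 = 13823)
sqrt(d(u(-5, 0)) + N) = sqrt(2*0/(3 - 5 - 1*0**2) + 13823) = sqrt(2*0/(3 - 5 - 1*0) + 13823) = sqrt(2*0/(3 - 5 + 0) + 13823) = sqrt(2*0/(-2) + 13823) = sqrt(2*0*(-1/2) + 13823) = sqrt(0 + 13823) = sqrt(13823)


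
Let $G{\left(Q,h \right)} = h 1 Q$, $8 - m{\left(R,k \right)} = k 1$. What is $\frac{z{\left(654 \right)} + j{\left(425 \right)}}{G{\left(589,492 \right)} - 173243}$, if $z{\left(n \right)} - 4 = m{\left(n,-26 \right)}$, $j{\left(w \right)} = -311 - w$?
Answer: $- \frac{698}{116545} \approx -0.0059891$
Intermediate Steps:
$m{\left(R,k \right)} = 8 - k$ ($m{\left(R,k \right)} = 8 - k 1 = 8 - k$)
$G{\left(Q,h \right)} = Q h$ ($G{\left(Q,h \right)} = h Q = Q h$)
$z{\left(n \right)} = 38$ ($z{\left(n \right)} = 4 + \left(8 - -26\right) = 4 + \left(8 + 26\right) = 4 + 34 = 38$)
$\frac{z{\left(654 \right)} + j{\left(425 \right)}}{G{\left(589,492 \right)} - 173243} = \frac{38 - 736}{589 \cdot 492 - 173243} = \frac{38 - 736}{289788 - 173243} = \frac{38 - 736}{116545} = \left(-698\right) \frac{1}{116545} = - \frac{698}{116545}$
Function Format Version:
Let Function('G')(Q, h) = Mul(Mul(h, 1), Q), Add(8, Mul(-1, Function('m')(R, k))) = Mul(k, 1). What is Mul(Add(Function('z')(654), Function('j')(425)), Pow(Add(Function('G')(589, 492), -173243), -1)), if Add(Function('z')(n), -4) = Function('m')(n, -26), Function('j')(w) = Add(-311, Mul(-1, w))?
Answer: Rational(-698, 116545) ≈ -0.0059891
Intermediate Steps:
Function('m')(R, k) = Add(8, Mul(-1, k)) (Function('m')(R, k) = Add(8, Mul(-1, Mul(k, 1))) = Add(8, Mul(-1, k)))
Function('G')(Q, h) = Mul(Q, h) (Function('G')(Q, h) = Mul(h, Q) = Mul(Q, h))
Function('z')(n) = 38 (Function('z')(n) = Add(4, Add(8, Mul(-1, -26))) = Add(4, Add(8, 26)) = Add(4, 34) = 38)
Mul(Add(Function('z')(654), Function('j')(425)), Pow(Add(Function('G')(589, 492), -173243), -1)) = Mul(Add(38, Add(-311, Mul(-1, 425))), Pow(Add(Mul(589, 492), -173243), -1)) = Mul(Add(38, Add(-311, -425)), Pow(Add(289788, -173243), -1)) = Mul(Add(38, -736), Pow(116545, -1)) = Mul(-698, Rational(1, 116545)) = Rational(-698, 116545)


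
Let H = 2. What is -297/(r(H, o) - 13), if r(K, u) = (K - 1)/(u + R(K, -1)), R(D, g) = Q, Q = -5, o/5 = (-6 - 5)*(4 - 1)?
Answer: 1530/67 ≈ 22.836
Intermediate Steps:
o = -165 (o = 5*((-6 - 5)*(4 - 1)) = 5*(-11*3) = 5*(-33) = -165)
R(D, g) = -5
r(K, u) = (-1 + K)/(-5 + u) (r(K, u) = (K - 1)/(u - 5) = (-1 + K)/(-5 + u))
-297/(r(H, o) - 13) = -297/((-1 + 2)/(-5 - 165) - 13) = -297/(1/(-170) - 13) = -297/(-1/170*1 - 13) = -297/(-1/170 - 13) = -297/(-2211/170) = -170/2211*(-297) = 1530/67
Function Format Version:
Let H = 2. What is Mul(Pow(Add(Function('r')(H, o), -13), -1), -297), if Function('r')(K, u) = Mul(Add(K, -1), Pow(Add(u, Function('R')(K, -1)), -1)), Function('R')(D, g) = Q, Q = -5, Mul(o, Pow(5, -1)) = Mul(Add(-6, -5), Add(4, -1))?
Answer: Rational(1530, 67) ≈ 22.836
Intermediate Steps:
o = -165 (o = Mul(5, Mul(Add(-6, -5), Add(4, -1))) = Mul(5, Mul(-11, 3)) = Mul(5, -33) = -165)
Function('R')(D, g) = -5
Function('r')(K, u) = Mul(Pow(Add(-5, u), -1), Add(-1, K)) (Function('r')(K, u) = Mul(Add(K, -1), Pow(Add(u, -5), -1)) = Mul(Add(-1, K), Pow(Add(-5, u), -1)) = Mul(Pow(Add(-5, u), -1), Add(-1, K)))
Mul(Pow(Add(Function('r')(H, o), -13), -1), -297) = Mul(Pow(Add(Mul(Pow(Add(-5, -165), -1), Add(-1, 2)), -13), -1), -297) = Mul(Pow(Add(Mul(Pow(-170, -1), 1), -13), -1), -297) = Mul(Pow(Add(Mul(Rational(-1, 170), 1), -13), -1), -297) = Mul(Pow(Add(Rational(-1, 170), -13), -1), -297) = Mul(Pow(Rational(-2211, 170), -1), -297) = Mul(Rational(-170, 2211), -297) = Rational(1530, 67)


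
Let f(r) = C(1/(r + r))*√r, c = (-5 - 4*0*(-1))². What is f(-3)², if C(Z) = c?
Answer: -1875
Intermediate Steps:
c = 25 (c = (-5 + 0*(-1))² = (-5 + 0)² = (-5)² = 25)
C(Z) = 25
f(r) = 25*√r
f(-3)² = (25*√(-3))² = (25*(I*√3))² = (25*I*√3)² = -1875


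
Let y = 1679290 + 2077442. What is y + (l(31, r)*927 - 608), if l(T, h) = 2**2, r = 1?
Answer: 3759832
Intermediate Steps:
l(T, h) = 4
y = 3756732
y + (l(31, r)*927 - 608) = 3756732 + (4*927 - 608) = 3756732 + (3708 - 608) = 3756732 + 3100 = 3759832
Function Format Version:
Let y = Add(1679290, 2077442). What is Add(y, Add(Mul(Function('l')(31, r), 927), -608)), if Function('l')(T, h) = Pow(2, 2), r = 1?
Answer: 3759832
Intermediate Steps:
Function('l')(T, h) = 4
y = 3756732
Add(y, Add(Mul(Function('l')(31, r), 927), -608)) = Add(3756732, Add(Mul(4, 927), -608)) = Add(3756732, Add(3708, -608)) = Add(3756732, 3100) = 3759832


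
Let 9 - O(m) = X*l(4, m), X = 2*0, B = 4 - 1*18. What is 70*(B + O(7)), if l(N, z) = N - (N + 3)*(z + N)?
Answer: -350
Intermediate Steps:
B = -14 (B = 4 - 18 = -14)
l(N, z) = N - (3 + N)*(N + z)
X = 0
O(m) = 9 (O(m) = 9 - 0*(-1*4² - 3*m - 2*4 - 1*4*m) = 9 - 0*(-1*16 - 3*m - 8 - 4*m) = 9 - 0*(-16 - 3*m - 8 - 4*m) = 9 - 0*(-24 - 7*m) = 9 - 1*0 = 9 + 0 = 9)
70*(B + O(7)) = 70*(-14 + 9) = 70*(-5) = -350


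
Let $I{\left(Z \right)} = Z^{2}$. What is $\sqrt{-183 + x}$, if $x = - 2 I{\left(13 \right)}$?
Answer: $i \sqrt{521} \approx 22.825 i$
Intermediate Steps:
$x = -338$ ($x = - 2 \cdot 13^{2} = \left(-2\right) 169 = -338$)
$\sqrt{-183 + x} = \sqrt{-183 - 338} = \sqrt{-521} = i \sqrt{521}$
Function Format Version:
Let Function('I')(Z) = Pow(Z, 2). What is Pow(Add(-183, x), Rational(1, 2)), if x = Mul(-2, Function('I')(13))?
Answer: Mul(I, Pow(521, Rational(1, 2))) ≈ Mul(22.825, I)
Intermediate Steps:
x = -338 (x = Mul(-2, Pow(13, 2)) = Mul(-2, 169) = -338)
Pow(Add(-183, x), Rational(1, 2)) = Pow(Add(-183, -338), Rational(1, 2)) = Pow(-521, Rational(1, 2)) = Mul(I, Pow(521, Rational(1, 2)))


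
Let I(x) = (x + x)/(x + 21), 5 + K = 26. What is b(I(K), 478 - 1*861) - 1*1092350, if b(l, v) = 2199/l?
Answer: -1090151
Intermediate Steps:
K = 21 (K = -5 + 26 = 21)
I(x) = 2*x/(21 + x) (I(x) = (2*x)/(21 + x) = 2*x/(21 + x))
b(I(K), 478 - 1*861) - 1*1092350 = 2199/((2*21/(21 + 21))) - 1*1092350 = 2199/((2*21/42)) - 1092350 = 2199/((2*21*(1/42))) - 1092350 = 2199/1 - 1092350 = 2199*1 - 1092350 = 2199 - 1092350 = -1090151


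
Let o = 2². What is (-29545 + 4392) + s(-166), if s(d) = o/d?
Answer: -2087701/83 ≈ -25153.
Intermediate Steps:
o = 4
s(d) = 4/d
(-29545 + 4392) + s(-166) = (-29545 + 4392) + 4/(-166) = -25153 + 4*(-1/166) = -25153 - 2/83 = -2087701/83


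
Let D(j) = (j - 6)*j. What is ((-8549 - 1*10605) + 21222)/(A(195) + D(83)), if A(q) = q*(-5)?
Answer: 517/1354 ≈ 0.38183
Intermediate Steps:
D(j) = j*(-6 + j) (D(j) = (-6 + j)*j = j*(-6 + j))
A(q) = -5*q
((-8549 - 1*10605) + 21222)/(A(195) + D(83)) = ((-8549 - 1*10605) + 21222)/(-5*195 + 83*(-6 + 83)) = ((-8549 - 10605) + 21222)/(-975 + 83*77) = (-19154 + 21222)/(-975 + 6391) = 2068/5416 = 2068*(1/5416) = 517/1354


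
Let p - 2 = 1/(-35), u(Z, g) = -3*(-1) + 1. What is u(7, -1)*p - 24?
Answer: -564/35 ≈ -16.114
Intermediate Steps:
u(Z, g) = 4 (u(Z, g) = 3 + 1 = 4)
p = 69/35 (p = 2 + 1/(-35) = 2 - 1/35 = 69/35 ≈ 1.9714)
u(7, -1)*p - 24 = 4*(69/35) - 24 = 276/35 - 24 = -564/35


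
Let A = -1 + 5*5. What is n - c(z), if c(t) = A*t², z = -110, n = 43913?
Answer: -246487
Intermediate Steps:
A = 24 (A = -1 + 25 = 24)
c(t) = 24*t²
n - c(z) = 43913 - 24*(-110)² = 43913 - 24*12100 = 43913 - 1*290400 = 43913 - 290400 = -246487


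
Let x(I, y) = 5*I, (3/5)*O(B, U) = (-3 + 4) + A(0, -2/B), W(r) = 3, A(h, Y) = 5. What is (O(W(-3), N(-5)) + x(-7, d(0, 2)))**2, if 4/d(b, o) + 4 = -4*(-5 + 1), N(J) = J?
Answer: 625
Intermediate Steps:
O(B, U) = 10 (O(B, U) = 5*((-3 + 4) + 5)/3 = 5*(1 + 5)/3 = (5/3)*6 = 10)
d(b, o) = 1/3 (d(b, o) = 4/(-4 - 4*(-5 + 1)) = 4/(-4 - 4*(-4)) = 4/(-4 + 16) = 4/12 = 4*(1/12) = 1/3)
(O(W(-3), N(-5)) + x(-7, d(0, 2)))**2 = (10 + 5*(-7))**2 = (10 - 35)**2 = (-25)**2 = 625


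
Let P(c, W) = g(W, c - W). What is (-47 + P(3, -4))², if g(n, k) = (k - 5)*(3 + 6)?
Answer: 841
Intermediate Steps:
g(n, k) = -45 + 9*k (g(n, k) = (-5 + k)*9 = -45 + 9*k)
P(c, W) = -45 - 9*W + 9*c (P(c, W) = -45 + 9*(c - W) = -45 + (-9*W + 9*c) = -45 - 9*W + 9*c)
(-47 + P(3, -4))² = (-47 + (-45 - 9*(-4) + 9*3))² = (-47 + (-45 + 36 + 27))² = (-47 + 18)² = (-29)² = 841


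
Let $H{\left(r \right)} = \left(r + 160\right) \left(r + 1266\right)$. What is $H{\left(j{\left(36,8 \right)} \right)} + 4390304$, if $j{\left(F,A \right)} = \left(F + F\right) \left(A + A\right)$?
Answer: $7562720$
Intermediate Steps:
$j{\left(F,A \right)} = 4 A F$ ($j{\left(F,A \right)} = 2 F 2 A = 4 A F$)
$H{\left(r \right)} = \left(160 + r\right) \left(1266 + r\right)$
$H{\left(j{\left(36,8 \right)} \right)} + 4390304 = \left(202560 + \left(4 \cdot 8 \cdot 36\right)^{2} + 1426 \cdot 4 \cdot 8 \cdot 36\right) + 4390304 = \left(202560 + 1152^{2} + 1426 \cdot 1152\right) + 4390304 = \left(202560 + 1327104 + 1642752\right) + 4390304 = 3172416 + 4390304 = 7562720$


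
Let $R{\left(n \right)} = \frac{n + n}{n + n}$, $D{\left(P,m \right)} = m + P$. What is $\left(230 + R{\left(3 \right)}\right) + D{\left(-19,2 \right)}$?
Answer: $214$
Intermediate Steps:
$D{\left(P,m \right)} = P + m$
$R{\left(n \right)} = 1$ ($R{\left(n \right)} = \frac{2 n}{2 n} = 2 n \frac{1}{2 n} = 1$)
$\left(230 + R{\left(3 \right)}\right) + D{\left(-19,2 \right)} = \left(230 + 1\right) + \left(-19 + 2\right) = 231 - 17 = 214$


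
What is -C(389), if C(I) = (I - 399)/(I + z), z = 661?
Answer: 1/105 ≈ 0.0095238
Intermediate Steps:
C(I) = (-399 + I)/(661 + I) (C(I) = (I - 399)/(I + 661) = (-399 + I)/(661 + I))
-C(389) = -(-399 + 389)/(661 + 389) = -(-10)/1050 = -1*(-1/105) = 1/105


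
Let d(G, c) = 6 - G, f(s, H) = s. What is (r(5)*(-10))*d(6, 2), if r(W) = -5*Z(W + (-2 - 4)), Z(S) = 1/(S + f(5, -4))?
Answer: 0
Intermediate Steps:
Z(S) = 1/(5 + S) (Z(S) = 1/(S + 5) = 1/(5 + S))
r(W) = -5/(-1 + W) (r(W) = -5/(5 + (W + (-2 - 4))) = -5/(5 + (W - 6)) = -5/(5 + (-6 + W)) = -5/(-1 + W))
(r(5)*(-10))*d(6, 2) = (-5/(-1 + 5)*(-10))*(6 - 1*6) = (-5/4*(-10))*(6 - 6) = (-5*1/4*(-10))*0 = -5/4*(-10)*0 = (25/2)*0 = 0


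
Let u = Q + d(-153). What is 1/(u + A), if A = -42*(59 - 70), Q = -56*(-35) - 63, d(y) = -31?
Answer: 1/2328 ≈ 0.00042955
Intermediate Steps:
Q = 1897 (Q = 1960 - 63 = 1897)
u = 1866 (u = 1897 - 31 = 1866)
A = 462 (A = -42*(-11) = 462)
1/(u + A) = 1/(1866 + 462) = 1/2328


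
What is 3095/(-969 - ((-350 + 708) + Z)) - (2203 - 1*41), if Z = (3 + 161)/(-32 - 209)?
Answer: -691814061/319643 ≈ -2164.3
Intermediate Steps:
Z = -164/241 (Z = 164/(-241) = 164*(-1/241) = -164/241 ≈ -0.68050)
3095/(-969 - ((-350 + 708) + Z)) - (2203 - 1*41) = 3095/(-969 - ((-350 + 708) - 164/241)) - (2203 - 1*41) = 3095/(-969 - (358 - 164/241)) - (2203 - 41) = 3095/(-969 - 1*86114/241) - 1*2162 = 3095/(-969 - 86114/241) - 2162 = 3095/(-319643/241) - 2162 = 3095*(-241/319643) - 2162 = -745895/319643 - 2162 = -691814061/319643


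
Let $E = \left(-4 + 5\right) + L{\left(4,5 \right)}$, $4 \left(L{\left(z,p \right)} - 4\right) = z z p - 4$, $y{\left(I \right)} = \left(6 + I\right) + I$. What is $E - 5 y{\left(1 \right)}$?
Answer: $-16$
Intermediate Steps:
$y{\left(I \right)} = 6 + 2 I$
$L{\left(z,p \right)} = 3 + \frac{p z^{2}}{4}$ ($L{\left(z,p \right)} = 4 + \frac{z z p - 4}{4} = 4 + \frac{z^{2} p - 4}{4} = 4 + \frac{p z^{2} - 4}{4} = 4 + \frac{-4 + p z^{2}}{4} = 4 + \left(-1 + \frac{p z^{2}}{4}\right) = 3 + \frac{p z^{2}}{4}$)
$E = 24$ ($E = \left(-4 + 5\right) + \left(3 + \frac{1}{4} \cdot 5 \cdot 4^{2}\right) = 1 + \left(3 + \frac{1}{4} \cdot 5 \cdot 16\right) = 1 + \left(3 + 20\right) = 1 + 23 = 24$)
$E - 5 y{\left(1 \right)} = 24 - 5 \left(6 + 2 \cdot 1\right) = 24 - 5 \left(6 + 2\right) = 24 - 40 = -16$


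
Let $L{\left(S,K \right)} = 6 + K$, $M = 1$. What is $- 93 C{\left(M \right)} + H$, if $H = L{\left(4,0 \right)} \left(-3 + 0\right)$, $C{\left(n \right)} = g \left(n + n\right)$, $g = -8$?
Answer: $1470$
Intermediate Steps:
$C{\left(n \right)} = - 16 n$ ($C{\left(n \right)} = - 8 \left(n + n\right) = - 8 \cdot 2 n = - 16 n$)
$H = -18$ ($H = \left(6 + 0\right) \left(-3 + 0\right) = 6 \left(-3\right) = -18$)
$- 93 C{\left(M \right)} + H = - 93 \left(\left(-16\right) 1\right) - 18 = \left(-93\right) \left(-16\right) - 18 = 1488 - 18 = 1470$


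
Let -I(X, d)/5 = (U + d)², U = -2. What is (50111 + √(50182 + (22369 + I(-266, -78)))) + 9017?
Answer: 59128 + √40551 ≈ 59329.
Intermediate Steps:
I(X, d) = -5*(-2 + d)²
(50111 + √(50182 + (22369 + I(-266, -78)))) + 9017 = (50111 + √(50182 + (22369 - 5*(-2 - 78)²))) + 9017 = (50111 + √(50182 + (22369 - 5*(-80)²))) + 9017 = (50111 + √(50182 + (22369 - 5*6400))) + 9017 = (50111 + √(50182 + (22369 - 32000))) + 9017 = (50111 + √(50182 - 9631)) + 9017 = (50111 + √40551) + 9017 = 59128 + √40551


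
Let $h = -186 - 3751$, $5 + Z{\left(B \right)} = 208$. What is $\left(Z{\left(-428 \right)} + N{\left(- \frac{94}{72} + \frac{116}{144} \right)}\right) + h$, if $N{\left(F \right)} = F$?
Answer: $- \frac{7469}{2} \approx -3734.5$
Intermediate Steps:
$Z{\left(B \right)} = 203$ ($Z{\left(B \right)} = -5 + 208 = 203$)
$h = -3937$ ($h = -186 - 3751 = -3937$)
$\left(Z{\left(-428 \right)} + N{\left(- \frac{94}{72} + \frac{116}{144} \right)}\right) + h = \left(203 + \left(- \frac{94}{72} + \frac{116}{144}\right)\right) - 3937 = \left(203 + \left(\left(-94\right) \frac{1}{72} + 116 \cdot \frac{1}{144}\right)\right) - 3937 = \left(203 + \left(- \frac{47}{36} + \frac{29}{36}\right)\right) - 3937 = \left(203 - \frac{1}{2}\right) - 3937 = \frac{405}{2} - 3937 = - \frac{7469}{2}$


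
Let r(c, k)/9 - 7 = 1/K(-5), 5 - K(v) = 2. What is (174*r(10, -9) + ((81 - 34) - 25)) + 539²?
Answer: 302027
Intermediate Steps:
K(v) = 3 (K(v) = 5 - 1*2 = 5 - 2 = 3)
r(c, k) = 66 (r(c, k) = 63 + 9/3 = 63 + 9*(⅓) = 63 + 3 = 66)
(174*r(10, -9) + ((81 - 34) - 25)) + 539² = (174*66 + ((81 - 34) - 25)) + 539² = (11484 + (47 - 25)) + 290521 = (11484 + 22) + 290521 = 11506 + 290521 = 302027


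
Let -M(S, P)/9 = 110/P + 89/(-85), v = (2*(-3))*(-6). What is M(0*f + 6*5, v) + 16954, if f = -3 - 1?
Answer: 2879107/170 ≈ 16936.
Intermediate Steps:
f = -4
v = 36 (v = -6*(-6) = 36)
M(S, P) = 801/85 - 990/P (M(S, P) = -9*(110/P + 89/(-85)) = -9*(110/P + 89*(-1/85)) = -9*(110/P - 89/85) = -9*(-89/85 + 110/P) = 801/85 - 990/P)
M(0*f + 6*5, v) + 16954 = (801/85 - 990/36) + 16954 = (801/85 - 990*1/36) + 16954 = (801/85 - 55/2) + 16954 = -3073/170 + 16954 = 2879107/170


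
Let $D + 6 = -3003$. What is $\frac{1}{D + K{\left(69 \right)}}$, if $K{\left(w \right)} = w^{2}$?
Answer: $\frac{1}{1752} \approx 0.00057078$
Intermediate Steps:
$D = -3009$ ($D = -6 - 3003 = -3009$)
$\frac{1}{D + K{\left(69 \right)}} = \frac{1}{-3009 + 69^{2}} = \frac{1}{-3009 + 4761} = \frac{1}{1752}$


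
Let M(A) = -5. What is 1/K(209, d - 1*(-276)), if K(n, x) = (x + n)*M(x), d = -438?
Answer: -1/235 ≈ -0.0042553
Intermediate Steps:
K(n, x) = -5*n - 5*x (K(n, x) = (x + n)*(-5) = (n + x)*(-5) = -5*n - 5*x)
1/K(209, d - 1*(-276)) = 1/(-5*209 - 5*(-438 - 1*(-276))) = 1/(-1045 - 5*(-438 + 276)) = 1/(-1045 - 5*(-162)) = 1/(-1045 + 810) = 1/(-235) = -1/235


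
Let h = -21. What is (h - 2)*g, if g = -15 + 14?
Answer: 23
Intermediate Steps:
g = -1
(h - 2)*g = (-21 - 2)*(-1) = -23*(-1) = 23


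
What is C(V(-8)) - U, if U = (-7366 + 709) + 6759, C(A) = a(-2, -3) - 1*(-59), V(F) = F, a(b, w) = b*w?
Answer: -37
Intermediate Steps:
C(A) = 65 (C(A) = -2*(-3) - 1*(-59) = 6 + 59 = 65)
U = 102 (U = -6657 + 6759 = 102)
C(V(-8)) - U = 65 - 1*102 = 65 - 102 = -37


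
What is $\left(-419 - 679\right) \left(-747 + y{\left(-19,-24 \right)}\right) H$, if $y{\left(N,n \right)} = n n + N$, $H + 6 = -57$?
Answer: $-13143060$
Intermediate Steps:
$H = -63$ ($H = -6 - 57 = -63$)
$y{\left(N,n \right)} = N + n^{2}$ ($y{\left(N,n \right)} = n^{2} + N = N + n^{2}$)
$\left(-419 - 679\right) \left(-747 + y{\left(-19,-24 \right)}\right) H = \left(-419 - 679\right) \left(-747 - \left(19 - \left(-24\right)^{2}\right)\right) \left(-63\right) = - 1098 \left(-747 + \left(-19 + 576\right)\right) \left(-63\right) = - 1098 \left(-747 + 557\right) \left(-63\right) = \left(-1098\right) \left(-190\right) \left(-63\right) = 208620 \left(-63\right) = -13143060$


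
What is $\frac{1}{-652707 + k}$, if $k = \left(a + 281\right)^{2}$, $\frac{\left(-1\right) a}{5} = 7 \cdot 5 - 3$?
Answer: $- \frac{1}{638066} \approx -1.5672 \cdot 10^{-6}$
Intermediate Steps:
$a = -160$ ($a = - 5 \left(7 \cdot 5 - 3\right) = - 5 \left(35 - 3\right) = \left(-5\right) 32 = -160$)
$k = 14641$ ($k = \left(-160 + 281\right)^{2} = 121^{2} = 14641$)
$\frac{1}{-652707 + k} = \frac{1}{-652707 + 14641} = \frac{1}{-638066} = - \frac{1}{638066}$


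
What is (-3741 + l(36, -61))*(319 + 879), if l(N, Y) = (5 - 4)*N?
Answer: -4438590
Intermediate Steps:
l(N, Y) = N (l(N, Y) = 1*N = N)
(-3741 + l(36, -61))*(319 + 879) = (-3741 + 36)*(319 + 879) = -3705*1198 = -4438590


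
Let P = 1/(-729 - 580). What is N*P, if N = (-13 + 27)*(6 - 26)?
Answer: 40/187 ≈ 0.21390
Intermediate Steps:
P = -1/1309 (P = 1/(-1309) = -1/1309 ≈ -0.00076394)
N = -280 (N = 14*(-20) = -280)
N*P = -280*(-1/1309) = 40/187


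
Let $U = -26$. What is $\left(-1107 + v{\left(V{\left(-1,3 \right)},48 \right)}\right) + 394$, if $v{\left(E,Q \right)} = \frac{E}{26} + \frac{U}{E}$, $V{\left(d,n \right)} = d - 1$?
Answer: $- \frac{9101}{13} \approx -700.08$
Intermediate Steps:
$V{\left(d,n \right)} = -1 + d$
$v{\left(E,Q \right)} = - \frac{26}{E} + \frac{E}{26}$ ($v{\left(E,Q \right)} = \frac{E}{26} - \frac{26}{E} = - \frac{26}{E} + \frac{E}{26}$)
$\left(-1107 + v{\left(V{\left(-1,3 \right)},48 \right)}\right) + 394 = \left(-1107 + \left(- \frac{26}{-1 - 1} + \frac{-1 - 1}{26}\right)\right) + 394 = \left(-1107 + \left(- \frac{26}{-2} + \frac{1}{26} \left(-2\right)\right)\right) + 394 = \left(-1107 - - \frac{168}{13}\right) + 394 = \left(-1107 + \left(13 - \frac{1}{13}\right)\right) + 394 = \left(-1107 + \frac{168}{13}\right) + 394 = - \frac{14223}{13} + 394 = - \frac{9101}{13}$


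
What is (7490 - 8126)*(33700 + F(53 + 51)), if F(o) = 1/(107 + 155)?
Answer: -2807749518/131 ≈ -2.1433e+7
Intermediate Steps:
F(o) = 1/262
(7490 - 8126)*(33700 + F(53 + 51)) = (7490 - 8126)*(33700 + 1/262) = -636*8829401/262 = -2807749518/131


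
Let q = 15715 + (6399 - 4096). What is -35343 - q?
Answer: -53361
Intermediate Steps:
q = 18018 (q = 15715 + 2303 = 18018)
-35343 - q = -35343 - 1*18018 = -35343 - 18018 = -53361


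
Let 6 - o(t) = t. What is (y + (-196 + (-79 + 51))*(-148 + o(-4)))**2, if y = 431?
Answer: 982383649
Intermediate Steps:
o(t) = 6 - t
(y + (-196 + (-79 + 51))*(-148 + o(-4)))**2 = (431 + (-196 + (-79 + 51))*(-148 + (6 - 1*(-4))))**2 = (431 + (-196 - 28)*(-148 + (6 + 4)))**2 = (431 - 224*(-148 + 10))**2 = (431 - 224*(-138))**2 = (431 + 30912)**2 = 31343**2 = 982383649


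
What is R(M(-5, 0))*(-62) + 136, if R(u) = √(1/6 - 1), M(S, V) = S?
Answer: 136 - 31*I*√30/3 ≈ 136.0 - 56.598*I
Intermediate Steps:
R(u) = I*√30/6 (R(u) = √(⅙ - 1) = √(-⅚) = I*√30/6)
R(M(-5, 0))*(-62) + 136 = (I*√30/6)*(-62) + 136 = -31*I*√30/3 + 136 = 136 - 31*I*√30/3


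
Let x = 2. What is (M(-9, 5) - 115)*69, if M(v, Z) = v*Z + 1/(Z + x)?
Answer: -77211/7 ≈ -11030.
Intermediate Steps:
M(v, Z) = 1/(2 + Z) + Z*v (M(v, Z) = v*Z + 1/(Z + 2) = Z*v + 1/(2 + Z) = 1/(2 + Z) + Z*v)
(M(-9, 5) - 115)*69 = ((1 - 9*5² + 2*5*(-9))/(2 + 5) - 115)*69 = ((1 - 9*25 - 90)/7 - 115)*69 = ((1 - 225 - 90)/7 - 115)*69 = ((⅐)*(-314) - 115)*69 = (-314/7 - 115)*69 = -1119/7*69 = -77211/7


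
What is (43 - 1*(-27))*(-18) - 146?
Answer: -1406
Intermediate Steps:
(43 - 1*(-27))*(-18) - 146 = (43 + 27)*(-18) - 146 = 70*(-18) - 146 = -1260 - 146 = -1406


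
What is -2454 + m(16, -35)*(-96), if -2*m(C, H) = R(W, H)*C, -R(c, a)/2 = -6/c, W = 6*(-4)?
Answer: -2838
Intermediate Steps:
W = -24
R(c, a) = 12/c (R(c, a) = -(-12)/c = 12/c)
m(C, H) = C/4 (m(C, H) = -12/(-24)*C/2 = -12*(-1/24)*C/2 = -(-1)*C/4 = C/4)
-2454 + m(16, -35)*(-96) = -2454 + ((1/4)*16)*(-96) = -2454 + 4*(-96) = -2454 - 384 = -2838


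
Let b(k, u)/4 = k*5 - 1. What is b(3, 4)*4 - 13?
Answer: 211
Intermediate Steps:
b(k, u) = -4 + 20*k (b(k, u) = 4*(k*5 - 1) = 4*(5*k - 1) = 4*(-1 + 5*k) = -4 + 20*k)
b(3, 4)*4 - 13 = (-4 + 20*3)*4 - 13 = (-4 + 60)*4 - 13 = 56*4 - 13 = 224 - 13 = 211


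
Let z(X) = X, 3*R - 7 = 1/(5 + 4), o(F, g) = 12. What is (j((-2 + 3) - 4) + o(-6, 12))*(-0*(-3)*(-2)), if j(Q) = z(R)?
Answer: 0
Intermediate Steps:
R = 64/27 (R = 7/3 + 1/(3*(5 + 4)) = 7/3 + (1/3)/9 = 7/3 + (1/3)*(1/9) = 7/3 + 1/27 = 64/27 ≈ 2.3704)
j(Q) = 64/27
(j((-2 + 3) - 4) + o(-6, 12))*(-0*(-3)*(-2)) = (64/27 + 12)*(-0*(-3)*(-2)) = 388*(-3*0*(-2))/27 = 388*(0*(-2))/27 = (388/27)*0 = 0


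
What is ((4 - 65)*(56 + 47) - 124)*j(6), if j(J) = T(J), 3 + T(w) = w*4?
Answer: -134547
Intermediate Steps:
T(w) = -3 + 4*w (T(w) = -3 + w*4 = -3 + 4*w)
j(J) = -3 + 4*J
((4 - 65)*(56 + 47) - 124)*j(6) = ((4 - 65)*(56 + 47) - 124)*(-3 + 4*6) = (-61*103 - 124)*(-3 + 24) = (-6283 - 124)*21 = -6407*21 = -134547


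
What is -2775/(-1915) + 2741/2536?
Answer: 2457283/971288 ≈ 2.5299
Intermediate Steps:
-2775/(-1915) + 2741/2536 = -2775*(-1/1915) + 2741*(1/2536) = 555/383 + 2741/2536 = 2457283/971288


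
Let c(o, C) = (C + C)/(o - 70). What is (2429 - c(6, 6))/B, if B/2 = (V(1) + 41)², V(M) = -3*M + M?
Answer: 38867/48672 ≈ 0.79855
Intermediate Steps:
c(o, C) = 2*C/(-70 + o) (c(o, C) = (2*C)/(-70 + o) = 2*C/(-70 + o))
V(M) = -2*M
B = 3042 (B = 2*(-2*1 + 41)² = 2*(-2 + 41)² = 2*39² = 2*1521 = 3042)
(2429 - c(6, 6))/B = (2429 - 2*6/(-70 + 6))/3042 = (2429 - 2*6/(-64))*(1/3042) = (2429 - 2*6*(-1)/64)*(1/3042) = (2429 - 1*(-3/16))*(1/3042) = (2429 + 3/16)*(1/3042) = (38867/16)*(1/3042) = 38867/48672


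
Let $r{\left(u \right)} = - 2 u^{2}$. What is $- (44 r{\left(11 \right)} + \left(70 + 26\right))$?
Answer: $10552$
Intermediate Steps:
$- (44 r{\left(11 \right)} + \left(70 + 26\right)) = - (44 \left(- 2 \cdot 11^{2}\right) + \left(70 + 26\right)) = - (44 \left(\left(-2\right) 121\right) + 96) = - (44 \left(-242\right) + 96) = - (-10648 + 96) = \left(-1\right) \left(-10552\right) = 10552$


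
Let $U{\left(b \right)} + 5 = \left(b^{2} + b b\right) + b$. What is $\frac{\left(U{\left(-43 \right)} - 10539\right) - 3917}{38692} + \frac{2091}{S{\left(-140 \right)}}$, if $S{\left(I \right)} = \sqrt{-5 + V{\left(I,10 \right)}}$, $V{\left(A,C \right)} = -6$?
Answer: $- \frac{5403}{19346} - \frac{2091 i \sqrt{11}}{11} \approx -0.27928 - 630.46 i$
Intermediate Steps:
$U{\left(b \right)} = -5 + b + 2 b^{2}$ ($U{\left(b \right)} = -5 + \left(\left(b^{2} + b b\right) + b\right) = -5 + \left(\left(b^{2} + b^{2}\right) + b\right) = -5 + \left(2 b^{2} + b\right) = -5 + \left(b + 2 b^{2}\right) = -5 + b + 2 b^{2}$)
$S{\left(I \right)} = i \sqrt{11}$ ($S{\left(I \right)} = \sqrt{-5 - 6} = \sqrt{-11} = i \sqrt{11}$)
$\frac{\left(U{\left(-43 \right)} - 10539\right) - 3917}{38692} + \frac{2091}{S{\left(-140 \right)}} = \frac{\left(\left(-5 - 43 + 2 \left(-43\right)^{2}\right) - 10539\right) - 3917}{38692} + \frac{2091}{i \sqrt{11}} = \left(\left(\left(-5 - 43 + 2 \cdot 1849\right) - 10539\right) - 3917\right) \frac{1}{38692} + 2091 \left(- \frac{i \sqrt{11}}{11}\right) = \left(\left(\left(-5 - 43 + 3698\right) - 10539\right) - 3917\right) \frac{1}{38692} - \frac{2091 i \sqrt{11}}{11} = \left(\left(3650 - 10539\right) - 3917\right) \frac{1}{38692} - \frac{2091 i \sqrt{11}}{11} = \left(-6889 - 3917\right) \frac{1}{38692} - \frac{2091 i \sqrt{11}}{11} = \left(-10806\right) \frac{1}{38692} - \frac{2091 i \sqrt{11}}{11} = - \frac{5403}{19346} - \frac{2091 i \sqrt{11}}{11}$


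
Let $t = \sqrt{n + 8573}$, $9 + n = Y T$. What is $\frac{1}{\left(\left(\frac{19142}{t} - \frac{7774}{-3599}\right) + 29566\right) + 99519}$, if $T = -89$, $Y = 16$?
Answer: $\frac{175564231049655}{22663018195770342832} - \frac{7292426963 \sqrt{1785}}{22663018195770342832} \approx 7.7331 \cdot 10^{-6}$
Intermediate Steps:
$n = -1433$ ($n = -9 + 16 \left(-89\right) = -9 - 1424 = -1433$)
$t = 2 \sqrt{1785}$ ($t = \sqrt{-1433 + 8573} = \sqrt{7140} = 2 \sqrt{1785} \approx 84.499$)
$\frac{1}{\left(\left(\frac{19142}{t} - \frac{7774}{-3599}\right) + 29566\right) + 99519} = \frac{1}{\left(\left(\frac{19142}{2 \sqrt{1785}} - \frac{7774}{-3599}\right) + 29566\right) + 99519} = \frac{1}{\left(\left(19142 \frac{\sqrt{1785}}{3570} - - \frac{7774}{3599}\right) + 29566\right) + 99519} = \frac{1}{\left(\left(\frac{563 \sqrt{1785}}{105} + \frac{7774}{3599}\right) + 29566\right) + 99519} = \frac{1}{\left(\left(\frac{7774}{3599} + \frac{563 \sqrt{1785}}{105}\right) + 29566\right) + 99519} = \frac{1}{\left(\frac{106415808}{3599} + \frac{563 \sqrt{1785}}{105}\right) + 99519} = \frac{1}{\frac{464584689}{3599} + \frac{563 \sqrt{1785}}{105}}$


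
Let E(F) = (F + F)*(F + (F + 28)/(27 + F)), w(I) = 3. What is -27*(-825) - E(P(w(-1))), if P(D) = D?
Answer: 111254/5 ≈ 22251.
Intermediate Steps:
E(F) = 2*F*(F + (28 + F)/(27 + F)) (E(F) = (2*F)*(F + (28 + F)/(27 + F)) = 2*F*(F + (28 + F)/(27 + F)))
-27*(-825) - E(P(w(-1))) = -27*(-825) - 2*3*(28 + 3**2 + 28*3)/(27 + 3) = 22275 - 2*3*(28 + 9 + 84)/30 = 22275 - 2*3*121/30 = 22275 - 1*121/5 = 22275 - 121/5 = 111254/5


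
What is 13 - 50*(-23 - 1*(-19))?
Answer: 213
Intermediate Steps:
13 - 50*(-23 - 1*(-19)) = 13 - 50*(-23 + 19) = 13 - 50*(-4) = 13 + 200 = 213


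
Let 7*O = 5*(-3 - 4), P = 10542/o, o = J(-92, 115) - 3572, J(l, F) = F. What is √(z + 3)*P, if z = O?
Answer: -10542*I*√2/3457 ≈ -4.3126*I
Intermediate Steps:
o = -3457 (o = 115 - 3572 = -3457)
P = -10542/3457 (P = 10542/(-3457) = 10542*(-1/3457) = -10542/3457 ≈ -3.0495)
O = -5 (O = (5*(-3 - 4))/7 = (5*(-7))/7 = (⅐)*(-35) = -5)
z = -5
√(z + 3)*P = √(-5 + 3)*(-10542/3457) = √(-2)*(-10542/3457) = (I*√2)*(-10542/3457) = -10542*I*√2/3457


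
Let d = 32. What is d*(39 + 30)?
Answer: 2208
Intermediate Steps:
d*(39 + 30) = 32*(39 + 30) = 32*69 = 2208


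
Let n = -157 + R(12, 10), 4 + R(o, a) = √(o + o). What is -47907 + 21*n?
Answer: -51288 + 42*√6 ≈ -51185.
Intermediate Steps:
R(o, a) = -4 + √2*√o (R(o, a) = -4 + √(o + o) = -4 + √(2*o) = -4 + √2*√o)
n = -161 + 2*√6 (n = -157 + (-4 + √2*√12) = -157 + (-4 + √2*(2*√3)) = -157 + (-4 + 2*√6) = -161 + 2*√6 ≈ -156.10)
-47907 + 21*n = -47907 + 21*(-161 + 2*√6) = -47907 + (-3381 + 42*√6) = -51288 + 42*√6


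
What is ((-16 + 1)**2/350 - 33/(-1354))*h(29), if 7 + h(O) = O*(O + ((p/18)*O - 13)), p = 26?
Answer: 15858484/14217 ≈ 1115.5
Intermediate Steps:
h(O) = -7 + O*(-13 + 22*O/9) (h(O) = -7 + O*(O + ((26/18)*O - 13)) = -7 + O*(O + ((26*(1/18))*O - 13)) = -7 + O*(O + (13*O/9 - 13)) = -7 + O*(O + (-13 + 13*O/9)) = -7 + O*(-13 + 22*O/9))
((-16 + 1)**2/350 - 33/(-1354))*h(29) = ((-16 + 1)**2/350 - 33/(-1354))*(-7 - 13*29 + (22/9)*29**2) = ((-15)**2*(1/350) - 33*(-1/1354))*(-7 - 377 + (22/9)*841) = (225*(1/350) + 33/1354)*(-7 - 377 + 18502/9) = (9/14 + 33/1354)*(15046/9) = (3162/4739)*(15046/9) = 15858484/14217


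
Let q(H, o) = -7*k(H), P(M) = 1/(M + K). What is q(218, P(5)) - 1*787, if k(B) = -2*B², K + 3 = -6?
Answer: 664549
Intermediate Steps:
K = -9 (K = -3 - 6 = -9)
P(M) = 1/(-9 + M) (P(M) = 1/(M - 9) = 1/(-9 + M))
q(H, o) = 14*H² (q(H, o) = -(-14)*H² = 14*H²)
q(218, P(5)) - 1*787 = 14*218² - 1*787 = 14*47524 - 787 = 665336 - 787 = 664549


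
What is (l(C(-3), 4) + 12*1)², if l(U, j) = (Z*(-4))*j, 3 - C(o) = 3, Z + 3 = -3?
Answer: 11664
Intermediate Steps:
Z = -6 (Z = -3 - 3 = -6)
C(o) = 0 (C(o) = 3 - 1*3 = 3 - 3 = 0)
l(U, j) = 24*j (l(U, j) = (-6*(-4))*j = 24*j)
(l(C(-3), 4) + 12*1)² = (24*4 + 12*1)² = (96 + 12)² = 108² = 11664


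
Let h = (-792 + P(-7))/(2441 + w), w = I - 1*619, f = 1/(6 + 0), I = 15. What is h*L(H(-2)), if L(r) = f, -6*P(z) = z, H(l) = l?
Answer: -4745/66132 ≈ -0.071750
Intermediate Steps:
f = 1/6 ≈ 0.16667
P(z) = -z/6
w = -604 (w = 15 - 1*619 = 15 - 619 = -604)
L(r) = 1/6
h = -4745/11022 (h = (-792 - 1/6*(-7))/(2441 - 604) = (-792 + 7/6)/1837 = -4745/6*1/1837 = -4745/11022 ≈ -0.43050)
h*L(H(-2)) = -4745/11022*1/6 = -4745/66132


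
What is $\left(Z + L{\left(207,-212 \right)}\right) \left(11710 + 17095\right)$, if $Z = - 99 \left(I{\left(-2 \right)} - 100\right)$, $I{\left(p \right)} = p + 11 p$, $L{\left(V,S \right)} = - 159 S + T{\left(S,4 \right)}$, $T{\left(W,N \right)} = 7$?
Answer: $1324770755$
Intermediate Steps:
$L{\left(V,S \right)} = 7 - 159 S$ ($L{\left(V,S \right)} = - 159 S + 7 = 7 - 159 S$)
$I{\left(p \right)} = 12 p$
$Z = 12276$ ($Z = - 99 \left(12 \left(-2\right) - 100\right) = - 99 \left(-24 - 100\right) = \left(-99\right) \left(-124\right) = 12276$)
$\left(Z + L{\left(207,-212 \right)}\right) \left(11710 + 17095\right) = \left(12276 + \left(7 - -33708\right)\right) \left(11710 + 17095\right) = \left(12276 + \left(7 + 33708\right)\right) 28805 = \left(12276 + 33715\right) 28805 = 45991 \cdot 28805 = 1324770755$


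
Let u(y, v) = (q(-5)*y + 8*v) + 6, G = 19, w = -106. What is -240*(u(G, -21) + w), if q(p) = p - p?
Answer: 64320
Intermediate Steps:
q(p) = 0
u(y, v) = 6 + 8*v (u(y, v) = (0*y + 8*v) + 6 = (0 + 8*v) + 6 = 8*v + 6 = 6 + 8*v)
-240*(u(G, -21) + w) = -240*((6 + 8*(-21)) - 106) = -240*((6 - 168) - 106) = -240*(-162 - 106) = -240*(-268) = 64320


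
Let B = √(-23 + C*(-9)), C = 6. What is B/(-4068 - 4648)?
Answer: -I*√77/8716 ≈ -0.0010068*I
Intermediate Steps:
B = I*√77 (B = √(-23 + 6*(-9)) = √(-23 - 54) = √(-77) = I*√77 ≈ 8.775*I)
B/(-4068 - 4648) = (I*√77)/(-4068 - 4648) = (I*√77)/(-8716) = -I*√77/8716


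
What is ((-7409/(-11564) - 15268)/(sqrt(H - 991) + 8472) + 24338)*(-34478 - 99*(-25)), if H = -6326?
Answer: 32003*(-281444632*sqrt(813) + 794740790187*I)/(11564*(sqrt(813) - 2824*I)) ≈ -7.7883e+8 - 582.25*I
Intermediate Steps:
((-7409/(-11564) - 15268)/(sqrt(H - 991) + 8472) + 24338)*(-34478 - 99*(-25)) = ((-7409/(-11564) - 15268)/(sqrt(-6326 - 991) + 8472) + 24338)*(-34478 - 99*(-25)) = ((-7409*(-1/11564) - 15268)/(sqrt(-7317) + 8472) + 24338)*(-34478 + 2475) = ((7409/11564 - 15268)/(3*I*sqrt(813) + 8472) + 24338)*(-32003) = (-176551743/(11564*(8472 + 3*I*sqrt(813))) + 24338)*(-32003) = (24338 - 176551743/(11564*(8472 + 3*I*sqrt(813))))*(-32003) = -778889014 + 5650185431229/(11564*(8472 + 3*I*sqrt(813)))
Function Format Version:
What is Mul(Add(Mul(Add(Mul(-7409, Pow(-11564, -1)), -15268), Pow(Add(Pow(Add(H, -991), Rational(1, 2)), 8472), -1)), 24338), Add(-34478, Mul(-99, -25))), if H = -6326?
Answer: Mul(Rational(32003, 11564), Pow(Add(Pow(813, Rational(1, 2)), Mul(-2824, I)), -1), Add(Mul(-281444632, Pow(813, Rational(1, 2))), Mul(794740790187, I))) ≈ Add(-7.7883e+8, Mul(-582.25, I))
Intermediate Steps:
Mul(Add(Mul(Add(Mul(-7409, Pow(-11564, -1)), -15268), Pow(Add(Pow(Add(H, -991), Rational(1, 2)), 8472), -1)), 24338), Add(-34478, Mul(-99, -25))) = Mul(Add(Mul(Add(Mul(-7409, Pow(-11564, -1)), -15268), Pow(Add(Pow(Add(-6326, -991), Rational(1, 2)), 8472), -1)), 24338), Add(-34478, Mul(-99, -25))) = Mul(Add(Mul(Add(Mul(-7409, Rational(-1, 11564)), -15268), Pow(Add(Pow(-7317, Rational(1, 2)), 8472), -1)), 24338), Add(-34478, 2475)) = Mul(Add(Mul(Add(Rational(7409, 11564), -15268), Pow(Add(Mul(3, I, Pow(813, Rational(1, 2))), 8472), -1)), 24338), -32003) = Mul(Add(Mul(Rational(-176551743, 11564), Pow(Add(8472, Mul(3, I, Pow(813, Rational(1, 2)))), -1)), 24338), -32003) = Mul(Add(24338, Mul(Rational(-176551743, 11564), Pow(Add(8472, Mul(3, I, Pow(813, Rational(1, 2)))), -1))), -32003) = Add(-778889014, Mul(Rational(5650185431229, 11564), Pow(Add(8472, Mul(3, I, Pow(813, Rational(1, 2)))), -1)))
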